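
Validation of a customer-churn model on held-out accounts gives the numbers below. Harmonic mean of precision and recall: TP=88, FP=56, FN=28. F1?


Precision = 88/144 = 0.6111
Recall = 88/116 = 0.7586
F1 = 2·P·R/(P+R) = 2·TP/(2·TP+FP+FN) = 176/(176+56+28) = 176/260 = 0.6769

0.6769


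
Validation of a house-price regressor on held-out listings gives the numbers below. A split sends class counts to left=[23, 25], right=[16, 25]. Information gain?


Parent = [39, 50], H_parent = 0.989
H_left = 0.9987 (n=48), H_right = 0.965 (n=41)
H_children = (48/89)·0.9987 + (41/89)·0.965 = 0.9832
IG = 0.989 - 0.9832 = 0.0058

0.0058


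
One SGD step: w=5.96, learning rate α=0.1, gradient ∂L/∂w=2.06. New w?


w_new = w - α·∇
= 5.96 - 0.1·2.06
= 5.96 - 0.206
= 5.754

5.754


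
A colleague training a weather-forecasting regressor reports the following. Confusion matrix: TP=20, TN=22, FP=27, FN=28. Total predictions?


Total = TP + TN + FP + FN
= 20 + 22 + 27 + 28
= 97
(Predicted positive: 47, predicted negative: 50)

97


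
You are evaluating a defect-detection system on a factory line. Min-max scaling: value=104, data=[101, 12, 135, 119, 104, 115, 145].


min=12, max=145
(104-12)/(145-12) = 92/133 = 0.6917

0.6917


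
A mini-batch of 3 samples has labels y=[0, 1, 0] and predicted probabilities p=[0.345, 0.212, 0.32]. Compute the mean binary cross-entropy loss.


L[0] = -ln(1-0.345) = -ln(0.655) = 0.4231
L[1] = -ln(0.212) = 1.5512
L[2] = -ln(1-0.32) = -ln(0.68) = 0.3857
mean = (0.4231 + 1.5512 + 0.3857)/3 = 0.7867

0.7867


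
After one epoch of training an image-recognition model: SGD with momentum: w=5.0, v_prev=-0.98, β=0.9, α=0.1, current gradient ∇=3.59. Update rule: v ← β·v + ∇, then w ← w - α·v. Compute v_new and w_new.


v_new = 0.9·-0.98 + 3.59 = -0.882 + 3.59 = 2.708
w_new = 5.0 - 0.1·2.708 = 5.0 - 0.2708 = 4.7292

v_new=2.708, w_new=4.7292


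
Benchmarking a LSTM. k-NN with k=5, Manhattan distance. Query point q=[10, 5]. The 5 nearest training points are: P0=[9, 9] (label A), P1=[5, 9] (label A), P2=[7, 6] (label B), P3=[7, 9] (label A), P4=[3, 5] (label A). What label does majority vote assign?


d(q,P0) = 5  (label A)
d(q,P1) = 9  (label A)
d(q,P2) = 4  (label B)
d(q,P3) = 7  (label A)
d(q,P4) = 7  (label A)
Votes: A=4, B=1
Majority → A

A


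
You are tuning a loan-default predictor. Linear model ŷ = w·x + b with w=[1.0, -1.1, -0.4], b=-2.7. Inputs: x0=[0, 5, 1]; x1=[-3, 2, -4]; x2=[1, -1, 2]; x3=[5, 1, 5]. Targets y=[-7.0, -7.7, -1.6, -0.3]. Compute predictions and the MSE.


ŷ0 = (1.0)·(0) + (-1.1)·(5) + (-0.4)·(1) - 2.7 = -8.6
ŷ1 = (1.0)·(-3) + (-1.1)·(2) + (-0.4)·(-4) - 2.7 = -6.3
ŷ2 = (1.0)·(1) + (-1.1)·(-1) + (-0.4)·(2) - 2.7 = -1.4
ŷ3 = (1.0)·(5) + (-1.1)·(1) + (-0.4)·(5) - 2.7 = -0.8
errors² = [2.56, 1.96, 0.04, 0.25]
MSE = 4.8100/4 = 1.2025

1.2025


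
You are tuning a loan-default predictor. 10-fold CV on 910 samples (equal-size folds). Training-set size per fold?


Fold size = 910/10 = 91
Training per fold = 910 - 91 = 819

819


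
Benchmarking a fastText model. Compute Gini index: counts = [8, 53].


Probabilities: [8/61, 53/61] ≈ [0.1311, 0.8689]
Σpᵢ² = (64 + 2809)/61² = 2873/3721
Gini = 1 - Σpᵢ² = 1 - 2873/3721 = 0.2279

0.2279


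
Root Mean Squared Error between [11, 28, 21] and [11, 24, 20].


MSE = 17/3 = 5.6667
RMSE = √(17/3) = 2.3805

2.3805


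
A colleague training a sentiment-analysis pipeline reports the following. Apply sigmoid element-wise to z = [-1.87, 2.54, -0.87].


σ(-1.87) = 1/(1+e^1.87) = 0.1335
σ(2.54) = 1/(1+e^-2.54) = 0.9269
σ(-0.87) = 1/(1+e^0.87) = 0.2953
result = [0.1335, 0.9269, 0.2953]

[0.1335, 0.9269, 0.2953]


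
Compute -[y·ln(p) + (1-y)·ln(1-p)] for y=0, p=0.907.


BCE = -[y·ln(p) + (1-y)·ln(1-p)]
= -0 - 1·ln(1-0.907)
= -ln(0.093) = 2.3752

2.3752


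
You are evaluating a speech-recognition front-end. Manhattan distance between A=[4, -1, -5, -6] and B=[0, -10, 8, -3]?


d = |4-0| + |-1+ 10| + |-5-8| + |-6+ 3|
  = 4 + 9 + 13 + 3
  = 29

29


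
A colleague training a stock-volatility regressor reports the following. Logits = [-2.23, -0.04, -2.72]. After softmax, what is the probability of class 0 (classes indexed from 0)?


Exponentials: e^-2.23=0.1075, e^-0.04=0.9608, e^-2.72=0.0659
Sum = 1.1342
Softmax = [0.0948, 0.8471, 0.0581]
p[0] = 0.1075/1.1342 = 0.0948

0.0948


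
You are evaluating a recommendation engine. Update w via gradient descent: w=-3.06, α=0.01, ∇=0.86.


w_new = w - α·∇
= -3.06 - 0.01·0.86
= -3.06 - 0.0086
= -3.0686

-3.0686


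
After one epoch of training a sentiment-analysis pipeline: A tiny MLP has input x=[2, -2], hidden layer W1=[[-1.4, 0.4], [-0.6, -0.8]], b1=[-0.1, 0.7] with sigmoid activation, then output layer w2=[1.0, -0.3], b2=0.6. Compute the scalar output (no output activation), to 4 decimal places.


z1[0] = (-1.4)·(2) + (0.4)·(-2) - 0.1 = -3.7
z1[1] = (-0.6)·(2) + (-0.8)·(-2) + 0.7 = 1.1
h = sigmoid(z1) = [0.0241, 0.7503]
output = (1.0)·(0.0241) + (-0.3)·(0.7503) + 0.6 = 0.399

0.399


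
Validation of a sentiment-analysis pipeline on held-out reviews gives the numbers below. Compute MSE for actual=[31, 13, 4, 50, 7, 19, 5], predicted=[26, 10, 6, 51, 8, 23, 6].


Squared errors: (31-26)²=25, (13-10)²=9, (4-6)²=4, (50-51)²=1, (7-8)²=1, (19-23)²=16, (5-6)²=1
Sum = 57
MSE = 57/7 = 57/7

57/7


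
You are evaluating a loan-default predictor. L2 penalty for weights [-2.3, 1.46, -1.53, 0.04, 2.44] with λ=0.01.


‖w‖₂² = (-2.3)² + (1.46)² + (-1.53)² + (0.04)² + (2.44)²
     = 5.29 + 2.1316 + 2.3409 + 0.0016 + 5.9536
     = 15.7177
λ·‖w‖₂² = 0.01·15.7177 = 0.157177

0.157177


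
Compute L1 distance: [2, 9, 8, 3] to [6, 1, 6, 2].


d = |2-6| + |9-1| + |8-6| + |3-2|
  = 4 + 8 + 2 + 1
  = 15

15


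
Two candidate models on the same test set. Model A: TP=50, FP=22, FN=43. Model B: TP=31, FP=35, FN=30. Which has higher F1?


Model A: P=50/72=0.6944, R=50/93=0.5376, F1=2PR/(P+R)=2TP/(2TP+FP+FN)=100/165=0.6061
Model B: P=31/66=0.4697, R=31/61=0.5082, F1=2PR/(P+R)=2TP/(2TP+FP+FN)=62/127=0.4882
0.6061 > 0.4882 → Model A

Model A


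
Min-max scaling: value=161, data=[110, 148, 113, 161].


min=110, max=161
(161-110)/(161-110) = 51/51 = 1.0

1.0


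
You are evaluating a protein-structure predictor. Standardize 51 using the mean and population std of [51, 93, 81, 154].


μ = 94.75, σ = 37.4725
z = (51 - 94.75)/37.4725 = -1.1675

-1.1675


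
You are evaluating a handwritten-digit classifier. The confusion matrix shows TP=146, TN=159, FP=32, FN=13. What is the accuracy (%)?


Accuracy = (TP+TN)/(TP+TN+FP+FN)
= (146+159)/(350)
= 305/350 = 87.14%

87.14%


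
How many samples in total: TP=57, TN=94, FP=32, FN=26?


Total = TP + TN + FP + FN
= 57 + 94 + 32 + 26
= 209
(Predicted positive: 89, predicted negative: 120)

209


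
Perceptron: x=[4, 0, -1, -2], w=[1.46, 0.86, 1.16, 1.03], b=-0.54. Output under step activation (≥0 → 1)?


z = (4)·(1.46) + (0)·(0.86) + (-1)·(1.16) + (-2)·(1.03) - 0.54
  = 2.08
step(z) = 1 (z≥0)

1


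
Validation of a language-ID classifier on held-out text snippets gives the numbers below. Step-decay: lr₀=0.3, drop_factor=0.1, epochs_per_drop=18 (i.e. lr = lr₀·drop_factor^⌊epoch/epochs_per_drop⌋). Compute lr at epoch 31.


n_drops = ⌊31/18⌋ = 1
lr = 0.3·0.1^1 = 0.3·0.1 = 0.03

0.03


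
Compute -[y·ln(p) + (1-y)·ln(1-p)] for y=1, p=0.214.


BCE = -[y·ln(p) + (1-y)·ln(1-p)]
= -1·ln(0.214) - 0
= -ln(0.214) = 1.5418

1.5418


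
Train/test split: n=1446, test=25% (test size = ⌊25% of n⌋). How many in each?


Test = ⌊1446·25/100⌋ = 361
Train = 1446 - 361 = 1085

Train: 1085, Test: 361


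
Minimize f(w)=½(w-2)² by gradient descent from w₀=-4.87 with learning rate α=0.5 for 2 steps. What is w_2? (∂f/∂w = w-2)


step 1: grad = -4.87-2 = -6.87; w = -4.87 - 0.5·(-6.87) = -1.435
step 2: grad = -1.435-2 = -3.435; w = -1.435 - 0.5·(-3.435) = 0.2825

0.2825


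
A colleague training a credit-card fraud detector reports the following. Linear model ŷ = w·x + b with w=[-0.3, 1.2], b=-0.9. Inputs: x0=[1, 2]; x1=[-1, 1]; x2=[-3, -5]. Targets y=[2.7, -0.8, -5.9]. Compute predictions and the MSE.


ŷ0 = (-0.3)·(1) + (1.2)·(2) - 0.9 = 1.2
ŷ1 = (-0.3)·(-1) + (1.2)·(1) - 0.9 = 0.6
ŷ2 = (-0.3)·(-3) + (1.2)·(-5) - 0.9 = -6.0
errors² = [2.25, 1.96, 0.01]
MSE = 4.2200/3 = 1.4067

1.4067


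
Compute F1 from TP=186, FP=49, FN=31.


Precision = 186/235 = 0.7915
Recall = 186/217 = 0.8571
F1 = 2·P·R/(P+R) = 2·TP/(2·TP+FP+FN) = 372/(372+49+31) = 372/452 = 0.823

0.823


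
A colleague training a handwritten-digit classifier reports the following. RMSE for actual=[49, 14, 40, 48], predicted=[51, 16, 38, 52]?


MSE = 28/4 = 7
RMSE = √(28/4) = 2.6458

2.6458


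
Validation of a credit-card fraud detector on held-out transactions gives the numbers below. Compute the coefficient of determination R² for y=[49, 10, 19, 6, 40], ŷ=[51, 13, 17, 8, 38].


ȳ = 24.8
SS_res = Σ(y-ŷ)² = 25
SS_tot = Σ(y-ȳ)² = 1422.8
R² = 1 - SS_res/SS_tot = 1 - 0.0176 = 0.9824

0.9824


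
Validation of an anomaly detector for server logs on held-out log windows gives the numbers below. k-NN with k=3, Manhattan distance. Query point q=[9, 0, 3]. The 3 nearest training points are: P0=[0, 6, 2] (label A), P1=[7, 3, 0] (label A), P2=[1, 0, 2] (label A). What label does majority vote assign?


d(q,P0) = 16  (label A)
d(q,P1) = 8  (label A)
d(q,P2) = 9  (label A)
Votes: A=3, B=0
Majority → A

A


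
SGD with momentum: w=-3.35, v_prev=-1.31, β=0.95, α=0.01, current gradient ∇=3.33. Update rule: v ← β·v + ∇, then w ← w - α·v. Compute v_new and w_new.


v_new = 0.95·-1.31 + 3.33 = -1.2445 + 3.33 = 2.0855
w_new = -3.35 - 0.01·2.0855 = -3.35 - 0.020855 = -3.370855

v_new=2.0855, w_new=-3.370855


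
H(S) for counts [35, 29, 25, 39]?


Probabilities: [35/128, 29/128, 25/128, 39/128] ≈ [0.2734, 0.2266, 0.1953, 0.3047]
H = -((35/128)·log₂(35/128) + (29/128)·log₂(29/128) + (25/128)·log₂(25/128) + (39/128)·log₂(39/128))
  = 1.9794 bits

1.9794 bits


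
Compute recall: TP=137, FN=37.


Recall = TP/(TP+FN)
= 137/(137+37)
= 137/174 = 78.74%

78.74%


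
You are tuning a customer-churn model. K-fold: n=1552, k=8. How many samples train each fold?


Fold size = 1552/8 = 194
Training per fold = 1552 - 194 = 1358

1358


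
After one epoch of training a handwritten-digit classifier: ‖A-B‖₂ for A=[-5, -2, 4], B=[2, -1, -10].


d = √((-5-2)² + (-2+ 1)² + (4+ 10)²)
  = √(49 + 1 + 196)
  = √246 = 15.6844

15.6844


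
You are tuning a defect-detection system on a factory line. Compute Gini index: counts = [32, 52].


Probabilities: [32/84, 52/84] ≈ [0.381, 0.619]
Σpᵢ² = (1024 + 2704)/84² = 3728/7056
Gini = 1 - Σpᵢ² = 1 - 3728/7056 = 0.4717

0.4717


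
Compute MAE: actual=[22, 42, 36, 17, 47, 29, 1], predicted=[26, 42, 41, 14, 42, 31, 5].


Absolute errors: |22-26|=4, |42-42|=0, |36-41|=5, |17-14|=3, |47-42|=5, |29-31|=2, |1-5|=4
Sum = 23
MAE = 23/7 = 23/7

23/7


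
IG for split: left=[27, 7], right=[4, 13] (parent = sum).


Parent = [31, 20], H_parent = 0.9662
H_left = 0.7335 (n=34), H_right = 0.7871 (n=17)
H_children = (34/51)·0.7335 + (17/51)·0.7871 = 0.7514
IG = 0.9662 - 0.7514 = 0.2148

0.2148


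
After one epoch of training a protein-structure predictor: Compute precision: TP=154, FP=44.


Precision = TP/(TP+FP)
= 154/(154+44)
= 154/198 = 77.78%

77.78%


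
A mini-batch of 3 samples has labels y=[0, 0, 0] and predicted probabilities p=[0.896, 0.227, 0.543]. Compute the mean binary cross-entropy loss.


L[0] = -ln(1-0.896) = -ln(0.104) = 2.2634
L[1] = -ln(1-0.227) = -ln(0.773) = 0.2575
L[2] = -ln(1-0.543) = -ln(0.457) = 0.7831
mean = (2.2634 + 0.2575 + 0.7831)/3 = 1.1013

1.1013


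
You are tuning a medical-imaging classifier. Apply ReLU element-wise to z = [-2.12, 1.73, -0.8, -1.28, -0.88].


ReLU(-2.12) = max(0, -2.12) = 0.0
ReLU(1.73) = max(0, 1.73) = 1.73
ReLU(-0.8) = max(0, -0.8) = 0.0
ReLU(-1.28) = max(0, -1.28) = 0.0
ReLU(-0.88) = max(0, -0.88) = 0.0
result = [0.0, 1.73, 0.0, 0.0, 0.0]

[0.0, 1.73, 0.0, 0.0, 0.0]


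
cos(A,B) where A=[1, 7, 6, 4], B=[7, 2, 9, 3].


A·B = 1·7 + 7·2 + 6·9 + 4·3 = 87
‖A‖ = √102 = 10.0995, ‖B‖ = √143 = 11.9583
cos = 87/(√102·√143) = 87/√14586 = 0.7204

0.7204


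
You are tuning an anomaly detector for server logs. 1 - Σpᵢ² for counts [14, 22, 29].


Probabilities: [14/65, 22/65, 29/65] ≈ [0.2154, 0.3385, 0.4462]
Σpᵢ² = (196 + 484 + 841)/65² = 1521/4225
Gini = 1 - Σpᵢ² = 1 - 1521/4225 = 0.64

0.64


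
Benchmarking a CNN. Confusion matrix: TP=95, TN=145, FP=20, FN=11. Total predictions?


Total = TP + TN + FP + FN
= 95 + 145 + 20 + 11
= 271
(Predicted positive: 115, predicted negative: 156)

271


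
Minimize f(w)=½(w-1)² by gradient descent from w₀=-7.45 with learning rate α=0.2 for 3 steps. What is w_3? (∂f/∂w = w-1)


step 1: grad = -7.45-1 = -8.45; w = -7.45 - 0.2·(-8.45) = -5.76
step 2: grad = -5.76-1 = -6.76; w = -5.76 - 0.2·(-6.76) = -4.408
step 3: grad = -4.408-1 = -5.408; w = -4.408 - 0.2·(-5.408) = -3.3264

-3.3264


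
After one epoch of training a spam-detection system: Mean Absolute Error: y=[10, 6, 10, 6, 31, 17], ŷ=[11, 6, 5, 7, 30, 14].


Absolute errors: |10-11|=1, |6-6|=0, |10-5|=5, |6-7|=1, |31-30|=1, |17-14|=3
Sum = 11
MAE = 11/6 = 11/6

11/6


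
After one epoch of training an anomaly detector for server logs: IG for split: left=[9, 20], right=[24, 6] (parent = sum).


Parent = [33, 26], H_parent = 0.9898
H_left = 0.8936 (n=29), H_right = 0.7219 (n=30)
H_children = (29/59)·0.8936 + (30/59)·0.7219 = 0.8063
IG = 0.9898 - 0.8063 = 0.1835

0.1835


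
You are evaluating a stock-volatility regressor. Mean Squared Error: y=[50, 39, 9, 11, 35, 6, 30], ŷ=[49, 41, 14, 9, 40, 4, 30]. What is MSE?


Squared errors: (50-49)²=1, (39-41)²=4, (9-14)²=25, (11-9)²=4, (35-40)²=25, (6-4)²=4, (30-30)²=0
Sum = 63
MSE = 63/7 = 9

9


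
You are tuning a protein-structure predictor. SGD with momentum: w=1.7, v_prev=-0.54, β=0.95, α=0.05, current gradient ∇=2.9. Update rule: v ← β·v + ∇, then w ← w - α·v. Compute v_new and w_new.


v_new = 0.95·-0.54 + 2.9 = -0.513 + 2.9 = 2.387
w_new = 1.7 - 0.05·2.387 = 1.7 - 0.11935 = 1.58065

v_new=2.387, w_new=1.58065


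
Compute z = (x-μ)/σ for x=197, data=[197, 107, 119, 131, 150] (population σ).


μ = 140.8, σ = 31.4859
z = (197 - 140.8)/31.4859 = 1.7849

1.7849


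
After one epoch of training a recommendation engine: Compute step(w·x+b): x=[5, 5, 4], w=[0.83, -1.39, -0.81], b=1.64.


z = (5)·(0.83) + (5)·(-1.39) + (4)·(-0.81) + 1.64
  = -4.4
step(z) = 0 (z<0)

0


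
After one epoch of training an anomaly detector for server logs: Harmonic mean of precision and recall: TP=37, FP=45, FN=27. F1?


Precision = 37/82 = 0.4512
Recall = 37/64 = 0.5781
F1 = 2·P·R/(P+R) = 2·TP/(2·TP+FP+FN) = 74/(74+45+27) = 74/146 = 0.5068

0.5068


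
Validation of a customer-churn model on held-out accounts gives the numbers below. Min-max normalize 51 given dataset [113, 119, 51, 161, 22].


min=22, max=161
(51-22)/(161-22) = 29/139 = 0.2086

0.2086


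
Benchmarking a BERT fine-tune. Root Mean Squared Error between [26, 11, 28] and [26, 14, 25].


MSE = 18/3 = 6
RMSE = √(18/3) = 2.4495

2.4495


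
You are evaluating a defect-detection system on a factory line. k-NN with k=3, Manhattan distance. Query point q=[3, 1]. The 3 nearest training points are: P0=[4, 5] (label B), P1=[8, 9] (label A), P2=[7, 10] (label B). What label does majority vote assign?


d(q,P0) = 5  (label B)
d(q,P1) = 13  (label A)
d(q,P2) = 13  (label B)
Votes: A=1, B=2
Majority → B

B


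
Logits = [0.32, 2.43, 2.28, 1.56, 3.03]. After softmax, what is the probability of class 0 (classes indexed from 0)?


Exponentials: e^0.32=1.3771, e^2.43=11.3589, e^2.28=9.7767, e^1.56=4.7588, e^3.03=20.6972
Sum = 47.9687
Softmax = [0.0287, 0.2368, 0.2038, 0.0992, 0.4315]
p[0] = 1.3771/47.9687 = 0.0287

0.0287


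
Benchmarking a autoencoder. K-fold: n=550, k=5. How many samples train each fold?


Fold size = 550/5 = 110
Training per fold = 550 - 110 = 440

440


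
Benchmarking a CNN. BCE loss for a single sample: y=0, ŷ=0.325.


BCE = -[y·ln(p) + (1-y)·ln(1-p)]
= -0 - 1·ln(1-0.325)
= -ln(0.675) = 0.393

0.393


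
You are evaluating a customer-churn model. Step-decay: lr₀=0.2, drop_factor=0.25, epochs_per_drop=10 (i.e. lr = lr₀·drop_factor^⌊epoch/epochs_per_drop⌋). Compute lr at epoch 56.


n_drops = ⌊56/10⌋ = 5
lr = 0.2·0.25^5 = 0.2·0.0009765625 = 0.0001953125

0.0001953125


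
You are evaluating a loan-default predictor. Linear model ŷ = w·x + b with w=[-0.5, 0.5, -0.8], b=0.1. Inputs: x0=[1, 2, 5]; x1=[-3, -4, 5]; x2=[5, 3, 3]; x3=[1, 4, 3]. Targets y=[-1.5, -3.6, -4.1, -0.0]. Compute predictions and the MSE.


ŷ0 = (-0.5)·(1) + (0.5)·(2) + (-0.8)·(5) + 0.1 = -3.4
ŷ1 = (-0.5)·(-3) + (0.5)·(-4) + (-0.8)·(5) + 0.1 = -4.4
ŷ2 = (-0.5)·(5) + (0.5)·(3) + (-0.8)·(3) + 0.1 = -3.3
ŷ3 = (-0.5)·(1) + (0.5)·(4) + (-0.8)·(3) + 0.1 = -0.8
errors² = [3.61, 0.64, 0.64, 0.64]
MSE = 5.5300/4 = 1.3825

1.3825


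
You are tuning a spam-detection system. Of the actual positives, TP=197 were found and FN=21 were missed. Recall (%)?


Recall = TP/(TP+FN)
= 197/(197+21)
= 197/218 = 90.37%

90.37%


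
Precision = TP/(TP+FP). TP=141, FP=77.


Precision = TP/(TP+FP)
= 141/(141+77)
= 141/218 = 64.68%

64.68%


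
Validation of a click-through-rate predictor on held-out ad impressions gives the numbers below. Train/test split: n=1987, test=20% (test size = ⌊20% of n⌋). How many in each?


Test = ⌊1987·20/100⌋ = 397
Train = 1987 - 397 = 1590

Train: 1590, Test: 397


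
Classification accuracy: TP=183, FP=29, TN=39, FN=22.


Accuracy = (TP+TN)/(TP+TN+FP+FN)
= (183+39)/(273)
= 222/273 = 81.32%

81.32%


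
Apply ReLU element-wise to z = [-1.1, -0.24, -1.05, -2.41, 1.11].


ReLU(-1.1) = max(0, -1.1) = 0.0
ReLU(-0.24) = max(0, -0.24) = 0.0
ReLU(-1.05) = max(0, -1.05) = 0.0
ReLU(-2.41) = max(0, -2.41) = 0.0
ReLU(1.11) = max(0, 1.11) = 1.11
result = [0.0, 0.0, 0.0, 0.0, 1.11]

[0.0, 0.0, 0.0, 0.0, 1.11]


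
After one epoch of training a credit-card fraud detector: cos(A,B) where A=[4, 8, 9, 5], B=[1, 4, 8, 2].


A·B = 4·1 + 8·4 + 9·8 + 5·2 = 118
‖A‖ = √186 = 13.6382, ‖B‖ = √85 = 9.2195
cos = 118/(√186·√85) = 118/√15810 = 0.9385

0.9385


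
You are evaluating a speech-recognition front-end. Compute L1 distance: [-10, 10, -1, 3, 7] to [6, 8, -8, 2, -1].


d = |-10-6| + |10-8| + |-1+ 8| + |3-2| + |7+ 1|
  = 16 + 2 + 7 + 1 + 8
  = 34

34


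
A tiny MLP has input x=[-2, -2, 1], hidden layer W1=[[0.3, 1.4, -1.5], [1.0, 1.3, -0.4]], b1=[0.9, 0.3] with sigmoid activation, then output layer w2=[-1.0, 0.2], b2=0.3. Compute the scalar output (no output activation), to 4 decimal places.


z1[0] = (0.3)·(-2) + (1.4)·(-2) + (-1.5)·(1) + 0.9 = -4.0
z1[1] = (1.0)·(-2) + (1.3)·(-2) + (-0.4)·(1) + 0.3 = -4.7
h = sigmoid(z1) = [0.018, 0.009]
output = (-1.0)·(0.018) + (0.2)·(0.009) + 0.3 = 0.2838

0.2838


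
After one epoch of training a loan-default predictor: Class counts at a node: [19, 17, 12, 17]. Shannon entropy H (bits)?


Probabilities: [19/65, 17/65, 12/65, 17/65] ≈ [0.2923, 0.2615, 0.1846, 0.2615]
H = -((19/65)·log₂(19/65) + (17/65)·log₂(17/65) + (12/65)·log₂(12/65) + (17/65)·log₂(17/65))
  = 1.9808 bits

1.9808 bits


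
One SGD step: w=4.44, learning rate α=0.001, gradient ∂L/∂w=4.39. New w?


w_new = w - α·∇
= 4.44 - 0.001·4.39
= 4.44 - 0.00439
= 4.43561

4.43561


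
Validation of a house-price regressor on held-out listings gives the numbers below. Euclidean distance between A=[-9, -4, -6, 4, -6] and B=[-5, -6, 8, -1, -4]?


d = √((-9+ 5)² + (-4+ 6)² + (-6-8)² + (4+ 1)² + (-6+ 4)²)
  = √(16 + 4 + 196 + 25 + 4)
  = √245 = 15.6525

15.6525


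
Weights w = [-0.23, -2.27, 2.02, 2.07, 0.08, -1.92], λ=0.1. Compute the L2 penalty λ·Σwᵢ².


‖w‖₂² = (-0.23)² + (-2.27)² + (2.02)² + (2.07)² + (0.08)² + (-1.92)²
     = 0.0529 + 5.1529 + 4.0804 + 4.2849 + 0.0064 + 3.6864
     = 17.2639
λ·‖w‖₂² = 0.1·17.2639 = 1.72639

1.72639


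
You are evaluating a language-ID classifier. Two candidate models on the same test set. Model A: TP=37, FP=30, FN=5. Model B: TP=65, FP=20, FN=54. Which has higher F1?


Model A: P=37/67=0.5522, R=37/42=0.881, F1=2PR/(P+R)=2TP/(2TP+FP+FN)=74/109=0.6789
Model B: P=65/85=0.7647, R=65/119=0.5462, F1=2PR/(P+R)=2TP/(2TP+FP+FN)=130/204=0.6373
0.6789 > 0.6373 → Model A

Model A


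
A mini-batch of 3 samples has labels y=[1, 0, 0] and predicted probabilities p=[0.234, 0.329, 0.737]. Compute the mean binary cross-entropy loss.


L[0] = -ln(0.234) = 1.4524
L[1] = -ln(1-0.329) = -ln(0.671) = 0.399
L[2] = -ln(1-0.737) = -ln(0.263) = 1.3356
mean = (1.4524 + 0.399 + 1.3356)/3 = 1.0623

1.0623


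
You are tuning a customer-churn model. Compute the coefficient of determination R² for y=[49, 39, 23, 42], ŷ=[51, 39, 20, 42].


ȳ = 38.25
SS_res = Σ(y-ŷ)² = 13
SS_tot = Σ(y-ȳ)² = 362.75
R² = 1 - SS_res/SS_tot = 1 - 0.0358 = 0.9642

0.9642


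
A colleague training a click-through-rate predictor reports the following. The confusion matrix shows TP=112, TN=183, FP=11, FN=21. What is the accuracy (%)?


Accuracy = (TP+TN)/(TP+TN+FP+FN)
= (112+183)/(327)
= 295/327 = 90.21%

90.21%


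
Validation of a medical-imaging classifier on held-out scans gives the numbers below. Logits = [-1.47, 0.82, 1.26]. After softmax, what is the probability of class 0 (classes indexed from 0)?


Exponentials: e^-1.47=0.2299, e^0.82=2.2705, e^1.26=3.5254
Sum = 6.0258
Softmax = [0.0382, 0.3768, 0.585]
p[0] = 0.2299/6.0258 = 0.0382

0.0382


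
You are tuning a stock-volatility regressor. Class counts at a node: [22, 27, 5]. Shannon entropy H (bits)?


Probabilities: [22/54, 27/54, 5/54] ≈ [0.4074, 0.5, 0.0926]
H = -((22/54)·log₂(22/54) + (27/54)·log₂(27/54) + (5/54)·log₂(5/54))
  = 1.3456 bits

1.3456 bits


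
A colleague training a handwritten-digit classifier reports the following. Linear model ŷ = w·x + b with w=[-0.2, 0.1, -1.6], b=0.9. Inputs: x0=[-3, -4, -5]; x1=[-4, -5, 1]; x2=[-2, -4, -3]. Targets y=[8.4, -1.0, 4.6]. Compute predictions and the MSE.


ŷ0 = (-0.2)·(-3) + (0.1)·(-4) + (-1.6)·(-5) + 0.9 = 9.1
ŷ1 = (-0.2)·(-4) + (0.1)·(-5) + (-1.6)·(1) + 0.9 = -0.4
ŷ2 = (-0.2)·(-2) + (0.1)·(-4) + (-1.6)·(-3) + 0.9 = 5.7
errors² = [0.49, 0.36, 1.21]
MSE = 2.0600/3 = 0.6867

0.6867


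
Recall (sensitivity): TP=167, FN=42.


Recall = TP/(TP+FN)
= 167/(167+42)
= 167/209 = 79.9%

79.9%


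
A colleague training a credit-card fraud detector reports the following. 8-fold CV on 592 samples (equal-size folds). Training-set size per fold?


Fold size = 592/8 = 74
Training per fold = 592 - 74 = 518

518


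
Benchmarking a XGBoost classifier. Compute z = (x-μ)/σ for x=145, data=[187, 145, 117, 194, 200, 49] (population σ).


μ = 148.6667, σ = 53.4
z = (145 - 148.6667)/53.4 = -0.0687

-0.0687


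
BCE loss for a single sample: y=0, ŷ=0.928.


BCE = -[y·ln(p) + (1-y)·ln(1-p)]
= -0 - 1·ln(1-0.928)
= -ln(0.072) = 2.6311

2.6311


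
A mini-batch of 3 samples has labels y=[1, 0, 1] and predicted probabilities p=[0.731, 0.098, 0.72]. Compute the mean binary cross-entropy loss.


L[0] = -ln(0.731) = 0.3133
L[1] = -ln(1-0.098) = -ln(0.902) = 0.1031
L[2] = -ln(0.72) = 0.3285
mean = (0.3133 + 0.1031 + 0.3285)/3 = 0.2483

0.2483


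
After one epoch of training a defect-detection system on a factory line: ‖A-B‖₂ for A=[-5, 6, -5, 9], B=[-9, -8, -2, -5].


d = √((-5+ 9)² + (6+ 8)² + (-5+ 2)² + (9+ 5)²)
  = √(16 + 196 + 9 + 196)
  = √417 = 20.4206

20.4206


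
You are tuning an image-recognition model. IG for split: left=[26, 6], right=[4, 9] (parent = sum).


Parent = [30, 15], H_parent = 0.9183
H_left = 0.6962 (n=32), H_right = 0.8905 (n=13)
H_children = (32/45)·0.6962 + (13/45)·0.8905 = 0.7523
IG = 0.9183 - 0.7523 = 0.166

0.166


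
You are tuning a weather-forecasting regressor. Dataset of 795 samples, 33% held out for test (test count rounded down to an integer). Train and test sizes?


Test = ⌊795·33/100⌋ = 262
Train = 795 - 262 = 533

Train: 533, Test: 262


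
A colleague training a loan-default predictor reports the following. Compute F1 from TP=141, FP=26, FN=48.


Precision = 141/167 = 0.8443
Recall = 141/189 = 0.746
F1 = 2·P·R/(P+R) = 2·TP/(2·TP+FP+FN) = 282/(282+26+48) = 282/356 = 0.7921

0.7921


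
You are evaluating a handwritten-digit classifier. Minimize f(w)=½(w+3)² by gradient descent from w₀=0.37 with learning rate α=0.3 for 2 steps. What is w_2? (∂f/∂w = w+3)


step 1: grad = 0.37+3 = 3.37; w = 0.37 - 0.3·(3.37) = -0.641
step 2: grad = -0.641+3 = 2.359; w = -0.641 - 0.3·(2.359) = -1.3487

-1.3487


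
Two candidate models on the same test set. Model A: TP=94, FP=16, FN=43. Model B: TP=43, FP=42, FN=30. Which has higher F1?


Model A: P=94/110=0.8545, R=94/137=0.6861, F1=2PR/(P+R)=2TP/(2TP+FP+FN)=188/247=0.7611
Model B: P=43/85=0.5059, R=43/73=0.589, F1=2PR/(P+R)=2TP/(2TP+FP+FN)=86/158=0.5443
0.7611 > 0.5443 → Model A

Model A


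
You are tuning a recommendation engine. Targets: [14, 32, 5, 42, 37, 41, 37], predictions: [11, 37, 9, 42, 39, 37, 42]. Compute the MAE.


Absolute errors: |14-11|=3, |32-37|=5, |5-9|=4, |42-42|=0, |37-39|=2, |41-37|=4, |37-42|=5
Sum = 23
MAE = 23/7 = 23/7

23/7


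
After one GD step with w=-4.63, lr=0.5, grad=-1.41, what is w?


w_new = w - α·∇
= -4.63 - 0.5·-1.41
= -4.63 + 0.705
= -3.925

-3.925


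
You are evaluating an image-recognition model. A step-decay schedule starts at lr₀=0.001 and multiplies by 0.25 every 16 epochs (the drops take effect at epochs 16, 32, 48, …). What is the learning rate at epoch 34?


n_drops = ⌊34/16⌋ = 2
lr = 0.001·0.25^2 = 0.001·0.0625 = 0.0000625

0.0000625


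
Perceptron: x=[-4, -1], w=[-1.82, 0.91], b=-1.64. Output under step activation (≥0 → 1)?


z = (-4)·(-1.82) + (-1)·(0.91) - 1.64
  = 4.73
step(z) = 1 (z≥0)

1


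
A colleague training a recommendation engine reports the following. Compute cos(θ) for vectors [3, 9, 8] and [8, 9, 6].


A·B = 3·8 + 9·9 + 8·6 = 153
‖A‖ = √154 = 12.4097, ‖B‖ = √181 = 13.4536
cos = 153/(√154·√181) = 153/√27874 = 0.9164

0.9164


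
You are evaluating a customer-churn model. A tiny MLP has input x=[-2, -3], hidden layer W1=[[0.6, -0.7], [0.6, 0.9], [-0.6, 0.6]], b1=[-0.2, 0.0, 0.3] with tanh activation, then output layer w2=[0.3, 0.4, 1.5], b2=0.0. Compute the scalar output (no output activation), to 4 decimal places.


z1[0] = (0.6)·(-2) + (-0.7)·(-3) - 0.2 = 0.7
z1[1] = (0.6)·(-2) + (0.9)·(-3) + 0.0 = -3.9
z1[2] = (-0.6)·(-2) + (0.6)·(-3) + 0.3 = -0.3
h = tanh(z1) = [0.6044, -0.9992, -0.2913]
output = (0.3)·(0.6044) + (0.4)·(-0.9992) + (1.5)·(-0.2913) + 0.0 = -0.6553

-0.6553


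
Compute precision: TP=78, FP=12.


Precision = TP/(TP+FP)
= 78/(78+12)
= 78/90 = 86.67%

86.67%


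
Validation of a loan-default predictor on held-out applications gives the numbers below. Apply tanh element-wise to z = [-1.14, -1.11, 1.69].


tanh(-1.14) = -0.8144
tanh(-1.11) = -0.8041
tanh(1.69) = 0.9341
result = [-0.8144, -0.8041, 0.9341]

[-0.8144, -0.8041, 0.9341]


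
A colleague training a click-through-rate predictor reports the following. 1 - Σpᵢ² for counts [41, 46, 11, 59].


Probabilities: [41/157, 46/157, 11/157, 59/157] ≈ [0.2611, 0.293, 0.0701, 0.3758]
Σpᵢ² = (1681 + 2116 + 121 + 3481)/157² = 7399/24649
Gini = 1 - Σpᵢ² = 1 - 7399/24649 = 0.6998

0.6998


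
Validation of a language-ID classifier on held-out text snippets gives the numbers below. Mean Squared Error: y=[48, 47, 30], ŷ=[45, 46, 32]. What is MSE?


Squared errors: (48-45)²=9, (47-46)²=1, (30-32)²=4
Sum = 14
MSE = 14/3 = 14/3

14/3


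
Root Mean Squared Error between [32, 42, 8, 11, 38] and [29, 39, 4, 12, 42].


MSE = 51/5 = 10.2
RMSE = √(51/5) = 3.1937

3.1937


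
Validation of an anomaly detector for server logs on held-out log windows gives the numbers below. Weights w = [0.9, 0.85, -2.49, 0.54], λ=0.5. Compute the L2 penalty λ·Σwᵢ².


‖w‖₂² = (0.9)² + (0.85)² + (-2.49)² + (0.54)²
     = 0.81 + 0.7225 + 6.2001 + 0.2916
     = 8.0242
λ·‖w‖₂² = 0.5·8.0242 = 4.0121

4.0121


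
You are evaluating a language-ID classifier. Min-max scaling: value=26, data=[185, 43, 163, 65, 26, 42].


min=26, max=185
(26-26)/(185-26) = 0/159 = 0.0

0.0


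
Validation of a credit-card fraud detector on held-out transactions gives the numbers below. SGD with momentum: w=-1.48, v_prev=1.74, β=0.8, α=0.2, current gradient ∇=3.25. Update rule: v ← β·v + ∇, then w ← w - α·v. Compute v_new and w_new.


v_new = 0.8·1.74 + 3.25 = 1.392 + 3.25 = 4.642
w_new = -1.48 - 0.2·4.642 = -1.48 - 0.9284 = -2.4084

v_new=4.642, w_new=-2.4084


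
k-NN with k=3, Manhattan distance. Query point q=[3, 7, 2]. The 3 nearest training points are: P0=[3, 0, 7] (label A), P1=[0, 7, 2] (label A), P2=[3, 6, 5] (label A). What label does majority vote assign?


d(q,P0) = 12  (label A)
d(q,P1) = 3  (label A)
d(q,P2) = 4  (label A)
Votes: A=3, B=0
Majority → A

A


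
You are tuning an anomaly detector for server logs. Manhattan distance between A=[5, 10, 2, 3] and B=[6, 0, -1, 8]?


d = |5-6| + |10-0| + |2+ 1| + |3-8|
  = 1 + 10 + 3 + 5
  = 19

19


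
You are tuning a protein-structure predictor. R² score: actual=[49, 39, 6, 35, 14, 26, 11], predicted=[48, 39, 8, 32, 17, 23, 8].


ȳ = 25.7143
SS_res = Σ(y-ŷ)² = 41
SS_tot = Σ(y-ȳ)² = 1547.43
R² = 1 - SS_res/SS_tot = 1 - 0.0265 = 0.9735

0.9735


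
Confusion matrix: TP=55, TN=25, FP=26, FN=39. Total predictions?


Total = TP + TN + FP + FN
= 55 + 25 + 26 + 39
= 145
(Predicted positive: 81, predicted negative: 64)

145


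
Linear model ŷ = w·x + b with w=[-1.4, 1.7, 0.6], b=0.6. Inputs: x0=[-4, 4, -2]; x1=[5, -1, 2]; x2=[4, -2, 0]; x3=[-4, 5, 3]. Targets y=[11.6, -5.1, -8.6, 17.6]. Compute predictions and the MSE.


ŷ0 = (-1.4)·(-4) + (1.7)·(4) + (0.6)·(-2) + 0.6 = 11.8
ŷ1 = (-1.4)·(5) + (1.7)·(-1) + (0.6)·(2) + 0.6 = -6.9
ŷ2 = (-1.4)·(4) + (1.7)·(-2) + (0.6)·(0) + 0.6 = -8.4
ŷ3 = (-1.4)·(-4) + (1.7)·(5) + (0.6)·(3) + 0.6 = 16.5
errors² = [0.04, 3.24, 0.04, 1.21]
MSE = 4.5300/4 = 1.1325

1.1325


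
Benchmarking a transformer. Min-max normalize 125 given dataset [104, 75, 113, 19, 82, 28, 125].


min=19, max=125
(125-19)/(125-19) = 106/106 = 1.0

1.0


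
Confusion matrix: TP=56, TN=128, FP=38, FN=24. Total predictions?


Total = TP + TN + FP + FN
= 56 + 128 + 38 + 24
= 246
(Predicted positive: 94, predicted negative: 152)

246


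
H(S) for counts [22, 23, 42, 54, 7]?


Probabilities: [22/148, 23/148, 42/148, 54/148, 7/148] ≈ [0.1486, 0.1554, 0.2838, 0.3649, 0.0473]
H = -((22/148)·log₂(22/148) + (23/148)·log₂(23/148) + (42/148)·log₂(42/148) + (54/148)·log₂(54/148) + (7/148)·log₂(7/148))
  = 2.0808 bits

2.0808 bits


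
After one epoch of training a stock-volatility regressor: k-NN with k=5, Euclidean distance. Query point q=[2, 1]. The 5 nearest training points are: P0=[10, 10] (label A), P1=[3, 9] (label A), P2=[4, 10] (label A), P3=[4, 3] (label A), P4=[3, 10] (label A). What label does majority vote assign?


d(q,P0) = 12.0416  (label A)
d(q,P1) = 8.0623  (label A)
d(q,P2) = 9.2195  (label A)
d(q,P3) = 2.8284  (label A)
d(q,P4) = 9.0554  (label A)
Votes: A=5, B=0
Majority → A

A


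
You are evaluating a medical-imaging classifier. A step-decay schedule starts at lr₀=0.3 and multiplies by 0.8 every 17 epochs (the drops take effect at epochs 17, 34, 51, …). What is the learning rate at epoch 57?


n_drops = ⌊57/17⌋ = 3
lr = 0.3·0.8^3 = 0.3·0.512 = 0.1536

0.1536


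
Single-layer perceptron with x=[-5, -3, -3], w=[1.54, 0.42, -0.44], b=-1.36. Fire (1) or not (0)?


z = (-5)·(1.54) + (-3)·(0.42) + (-3)·(-0.44) - 1.36
  = -9.0
step(z) = 0 (z<0)

0


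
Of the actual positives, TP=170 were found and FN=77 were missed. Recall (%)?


Recall = TP/(TP+FN)
= 170/(170+77)
= 170/247 = 68.83%

68.83%


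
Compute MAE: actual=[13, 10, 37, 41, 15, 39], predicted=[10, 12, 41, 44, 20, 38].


Absolute errors: |13-10|=3, |10-12|=2, |37-41|=4, |41-44|=3, |15-20|=5, |39-38|=1
Sum = 18
MAE = 18/6 = 3

3


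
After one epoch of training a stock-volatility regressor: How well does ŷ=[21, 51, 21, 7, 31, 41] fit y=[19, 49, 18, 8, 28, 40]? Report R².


ȳ = 27
SS_res = Σ(y-ŷ)² = 28
SS_tot = Σ(y-ȳ)² = 1160
R² = 1 - SS_res/SS_tot = 1 - 0.0241 = 0.9759

0.9759


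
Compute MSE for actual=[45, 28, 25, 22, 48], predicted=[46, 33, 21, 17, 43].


Squared errors: (45-46)²=1, (28-33)²=25, (25-21)²=16, (22-17)²=25, (48-43)²=25
Sum = 92
MSE = 92/5 = 92/5

92/5


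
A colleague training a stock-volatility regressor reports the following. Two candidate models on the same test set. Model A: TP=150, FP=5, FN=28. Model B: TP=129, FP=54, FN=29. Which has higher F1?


Model A: P=150/155=0.9677, R=150/178=0.8427, F1=2PR/(P+R)=2TP/(2TP+FP+FN)=300/333=0.9009
Model B: P=129/183=0.7049, R=129/158=0.8165, F1=2PR/(P+R)=2TP/(2TP+FP+FN)=258/341=0.7566
0.9009 > 0.7566 → Model A

Model A


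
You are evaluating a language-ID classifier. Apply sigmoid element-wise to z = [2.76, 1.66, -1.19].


σ(2.76) = 1/(1+e^-2.76) = 0.9405
σ(1.66) = 1/(1+e^-1.66) = 0.8402
σ(-1.19) = 1/(1+e^1.19) = 0.2333
result = [0.9405, 0.8402, 0.2333]

[0.9405, 0.8402, 0.2333]


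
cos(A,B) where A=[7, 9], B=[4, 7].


A·B = 7·4 + 9·7 = 91
‖A‖ = √130 = 11.4018, ‖B‖ = √65 = 8.0623
cos = 91/(√130·√65) = 91/√8450 = 0.9899

0.9899


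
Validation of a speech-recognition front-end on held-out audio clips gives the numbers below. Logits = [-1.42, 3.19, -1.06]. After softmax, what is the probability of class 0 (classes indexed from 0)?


Exponentials: e^-1.42=0.2417, e^3.19=24.2884, e^-1.06=0.3465
Sum = 24.8766
Softmax = [0.0097, 0.9764, 0.0139]
p[0] = 0.2417/24.8766 = 0.0097

0.0097


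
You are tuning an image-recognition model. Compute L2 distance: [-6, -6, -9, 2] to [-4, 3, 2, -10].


d = √((-6+ 4)² + (-6-3)² + (-9-2)² + (2+ 10)²)
  = √(4 + 81 + 121 + 144)
  = √350 = 18.7083

18.7083


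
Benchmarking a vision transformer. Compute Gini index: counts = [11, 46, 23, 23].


Probabilities: [11/103, 46/103, 23/103, 23/103] ≈ [0.1068, 0.4466, 0.2233, 0.2233]
Σpᵢ² = (121 + 2116 + 529 + 529)/103² = 3295/10609
Gini = 1 - Σpᵢ² = 1 - 3295/10609 = 0.6894

0.6894


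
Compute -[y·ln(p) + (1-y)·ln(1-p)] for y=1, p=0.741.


BCE = -[y·ln(p) + (1-y)·ln(1-p)]
= -1·ln(0.741) - 0
= -ln(0.741) = 0.2998

0.2998


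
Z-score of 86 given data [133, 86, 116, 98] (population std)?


μ = 108.25, σ = 17.8378
z = (86 - 108.25)/17.8378 = -1.2474

-1.2474


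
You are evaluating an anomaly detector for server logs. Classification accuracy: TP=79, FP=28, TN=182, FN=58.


Accuracy = (TP+TN)/(TP+TN+FP+FN)
= (79+182)/(347)
= 261/347 = 75.22%

75.22%


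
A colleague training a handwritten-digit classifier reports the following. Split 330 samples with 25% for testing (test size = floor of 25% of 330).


Test = ⌊330·25/100⌋ = 82
Train = 330 - 82 = 248

Train: 248, Test: 82


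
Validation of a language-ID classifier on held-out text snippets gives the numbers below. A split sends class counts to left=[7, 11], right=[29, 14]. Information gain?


Parent = [36, 25], H_parent = 0.9764
H_left = 0.9641 (n=18), H_right = 0.9103 (n=43)
H_children = (18/61)·0.9641 + (43/61)·0.9103 = 0.9262
IG = 0.9764 - 0.9262 = 0.0502

0.0502


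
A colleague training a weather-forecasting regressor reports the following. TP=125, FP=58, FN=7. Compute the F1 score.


Precision = 125/183 = 0.6831
Recall = 125/132 = 0.947
F1 = 2·P·R/(P+R) = 2·TP/(2·TP+FP+FN) = 250/(250+58+7) = 250/315 = 0.7937

0.7937


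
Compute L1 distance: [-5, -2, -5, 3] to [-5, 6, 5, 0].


d = |-5+ 5| + |-2-6| + |-5-5| + |3-0|
  = 0 + 8 + 10 + 3
  = 21

21


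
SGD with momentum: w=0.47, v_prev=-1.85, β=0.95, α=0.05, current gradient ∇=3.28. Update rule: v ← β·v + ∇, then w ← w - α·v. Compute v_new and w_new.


v_new = 0.95·-1.85 + 3.28 = -1.7575 + 3.28 = 1.5225
w_new = 0.47 - 0.05·1.5225 = 0.47 - 0.076125 = 0.393875

v_new=1.5225, w_new=0.393875


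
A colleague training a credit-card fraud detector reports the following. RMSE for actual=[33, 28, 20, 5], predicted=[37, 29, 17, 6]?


MSE = 27/4 = 6.75
RMSE = √(27/4) = 2.5981

2.5981


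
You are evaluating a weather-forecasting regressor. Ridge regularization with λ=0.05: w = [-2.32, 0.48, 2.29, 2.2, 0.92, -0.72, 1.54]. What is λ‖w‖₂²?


‖w‖₂² = (-2.32)² + (0.48)² + (2.29)² + (2.2)² + (0.92)² + (-0.72)² + (1.54)²
     = 5.3824 + 0.2304 + 5.2441 + 4.84 + 0.8464 + 0.5184 + 2.3716
     = 19.4333
λ·‖w‖₂² = 0.05·19.4333 = 0.971665

0.971665


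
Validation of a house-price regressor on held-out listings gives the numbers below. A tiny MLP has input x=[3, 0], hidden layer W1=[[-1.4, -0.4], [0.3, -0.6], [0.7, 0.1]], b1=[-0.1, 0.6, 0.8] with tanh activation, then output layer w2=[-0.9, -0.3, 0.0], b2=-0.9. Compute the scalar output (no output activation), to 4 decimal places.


z1[0] = (-1.4)·(3) + (-0.4)·(0) - 0.1 = -4.3
z1[1] = (0.3)·(3) + (-0.6)·(0) + 0.6 = 1.5
z1[2] = (0.7)·(3) + (0.1)·(0) + 0.8 = 2.9
h = tanh(z1) = [-0.9996, 0.9051, 0.994]
output = (-0.9)·(-0.9996) + (-0.3)·(0.9051) + (0.0)·(0.994) - 0.9 = -0.2719

-0.2719


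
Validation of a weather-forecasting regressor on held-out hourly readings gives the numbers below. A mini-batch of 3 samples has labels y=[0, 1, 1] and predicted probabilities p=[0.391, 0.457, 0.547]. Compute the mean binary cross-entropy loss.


L[0] = -ln(1-0.391) = -ln(0.609) = 0.4959
L[1] = -ln(0.457) = 0.7831
L[2] = -ln(0.547) = 0.6033
mean = (0.4959 + 0.7831 + 0.6033)/3 = 0.6274

0.6274


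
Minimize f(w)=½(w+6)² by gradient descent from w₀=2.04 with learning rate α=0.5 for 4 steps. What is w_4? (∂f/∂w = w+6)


step 1: grad = 2.04+6 = 8.04; w = 2.04 - 0.5·(8.04) = -1.98
step 2: grad = -1.98+6 = 4.02; w = -1.98 - 0.5·(4.02) = -3.99
step 3: grad = -3.99+6 = 2.01; w = -3.99 - 0.5·(2.01) = -4.995
step 4: grad = -4.995+6 = 1.005; w = -4.995 - 0.5·(1.005) = -5.4975

-5.4975


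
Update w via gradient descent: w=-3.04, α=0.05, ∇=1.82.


w_new = w - α·∇
= -3.04 - 0.05·1.82
= -3.04 - 0.091
= -3.131

-3.131


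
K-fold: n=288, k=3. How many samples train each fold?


Fold size = 288/3 = 96
Training per fold = 288 - 96 = 192

192


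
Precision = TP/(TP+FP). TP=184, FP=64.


Precision = TP/(TP+FP)
= 184/(184+64)
= 184/248 = 74.19%

74.19%


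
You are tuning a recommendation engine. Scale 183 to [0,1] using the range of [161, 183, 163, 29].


min=29, max=183
(183-29)/(183-29) = 154/154 = 1.0

1.0


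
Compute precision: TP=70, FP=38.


Precision = TP/(TP+FP)
= 70/(70+38)
= 70/108 = 64.81%

64.81%


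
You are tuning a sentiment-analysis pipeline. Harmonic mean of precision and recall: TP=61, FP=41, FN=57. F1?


Precision = 61/102 = 0.598
Recall = 61/118 = 0.5169
F1 = 2·P·R/(P+R) = 2·TP/(2·TP+FP+FN) = 122/(122+41+57) = 122/220 = 0.5545

0.5545
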